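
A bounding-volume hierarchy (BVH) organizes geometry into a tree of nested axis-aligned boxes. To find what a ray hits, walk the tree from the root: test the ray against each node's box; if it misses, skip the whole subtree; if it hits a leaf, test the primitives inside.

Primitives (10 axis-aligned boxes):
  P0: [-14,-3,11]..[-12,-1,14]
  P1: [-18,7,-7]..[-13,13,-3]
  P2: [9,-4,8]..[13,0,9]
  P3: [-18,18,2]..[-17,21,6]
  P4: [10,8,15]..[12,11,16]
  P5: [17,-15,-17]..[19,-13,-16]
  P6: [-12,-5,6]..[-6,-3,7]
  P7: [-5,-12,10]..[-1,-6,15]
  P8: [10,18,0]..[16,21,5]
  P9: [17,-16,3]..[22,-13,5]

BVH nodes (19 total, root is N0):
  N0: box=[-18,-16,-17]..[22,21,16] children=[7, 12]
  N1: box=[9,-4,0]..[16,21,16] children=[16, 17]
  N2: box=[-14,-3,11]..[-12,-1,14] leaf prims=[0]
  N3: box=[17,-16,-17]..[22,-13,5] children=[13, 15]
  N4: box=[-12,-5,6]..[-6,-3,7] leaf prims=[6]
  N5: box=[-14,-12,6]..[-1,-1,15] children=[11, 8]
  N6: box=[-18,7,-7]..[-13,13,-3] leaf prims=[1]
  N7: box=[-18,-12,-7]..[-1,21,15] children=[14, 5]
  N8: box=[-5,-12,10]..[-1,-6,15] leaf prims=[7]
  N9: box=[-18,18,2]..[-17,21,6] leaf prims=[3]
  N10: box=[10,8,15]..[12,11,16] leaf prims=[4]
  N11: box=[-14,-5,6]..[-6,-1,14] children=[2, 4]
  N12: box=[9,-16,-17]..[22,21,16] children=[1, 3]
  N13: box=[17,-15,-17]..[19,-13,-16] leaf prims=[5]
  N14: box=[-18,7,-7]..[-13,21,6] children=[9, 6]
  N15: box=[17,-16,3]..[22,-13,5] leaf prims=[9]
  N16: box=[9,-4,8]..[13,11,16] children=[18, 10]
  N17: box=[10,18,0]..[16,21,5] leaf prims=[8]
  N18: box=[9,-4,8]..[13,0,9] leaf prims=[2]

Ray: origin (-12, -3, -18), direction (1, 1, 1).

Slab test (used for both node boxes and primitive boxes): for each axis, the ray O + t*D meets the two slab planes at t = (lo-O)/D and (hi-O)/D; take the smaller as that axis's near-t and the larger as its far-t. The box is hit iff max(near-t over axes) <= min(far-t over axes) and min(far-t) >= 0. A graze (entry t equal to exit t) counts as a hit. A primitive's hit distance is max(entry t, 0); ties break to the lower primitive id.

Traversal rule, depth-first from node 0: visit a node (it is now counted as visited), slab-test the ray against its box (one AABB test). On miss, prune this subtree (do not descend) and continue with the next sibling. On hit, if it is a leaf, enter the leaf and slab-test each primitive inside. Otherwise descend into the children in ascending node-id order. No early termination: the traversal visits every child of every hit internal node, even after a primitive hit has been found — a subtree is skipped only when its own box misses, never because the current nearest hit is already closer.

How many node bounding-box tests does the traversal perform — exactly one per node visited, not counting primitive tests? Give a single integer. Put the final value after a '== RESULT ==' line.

Traverse from the root:
N0 x:[-6,34] y:[-13,24] z:[1,34] -> hit [1,24], descend [7, 12]
  N7 x:[-6,11] y:[-9,24] z:[11,33] -> hit [11,11], descend [5, 14]
    N5 x:[-2,11] y:[-9,2] z:[24,33] -> miss, prune
    N14 x:[-6,-1] y:[10,24] z:[11,24] -> miss, prune
  N12 x:[21,34] y:[-13,24] z:[1,34] -> hit [21,24], descend [1, 3]
    N1 x:[21,28] y:[-1,24] z:[18,34] -> hit [21,24], descend [16, 17]
      N16 x:[21,25] y:[-1,14] z:[26,34] -> miss, prune
      N17 x:[22,28] y:[21,24] z:[18,23] -> hit [22,23] leaf, test {P8@t=22}
    N3 x:[29,34] y:[-13,-10] z:[1,23] -> miss, prune

Summary -> nodes [0, 7, 5, 14, 12, 1, 16, 17, 3]; box-tests=9; leaf-entries=1; first=P8

== RESULT ==
9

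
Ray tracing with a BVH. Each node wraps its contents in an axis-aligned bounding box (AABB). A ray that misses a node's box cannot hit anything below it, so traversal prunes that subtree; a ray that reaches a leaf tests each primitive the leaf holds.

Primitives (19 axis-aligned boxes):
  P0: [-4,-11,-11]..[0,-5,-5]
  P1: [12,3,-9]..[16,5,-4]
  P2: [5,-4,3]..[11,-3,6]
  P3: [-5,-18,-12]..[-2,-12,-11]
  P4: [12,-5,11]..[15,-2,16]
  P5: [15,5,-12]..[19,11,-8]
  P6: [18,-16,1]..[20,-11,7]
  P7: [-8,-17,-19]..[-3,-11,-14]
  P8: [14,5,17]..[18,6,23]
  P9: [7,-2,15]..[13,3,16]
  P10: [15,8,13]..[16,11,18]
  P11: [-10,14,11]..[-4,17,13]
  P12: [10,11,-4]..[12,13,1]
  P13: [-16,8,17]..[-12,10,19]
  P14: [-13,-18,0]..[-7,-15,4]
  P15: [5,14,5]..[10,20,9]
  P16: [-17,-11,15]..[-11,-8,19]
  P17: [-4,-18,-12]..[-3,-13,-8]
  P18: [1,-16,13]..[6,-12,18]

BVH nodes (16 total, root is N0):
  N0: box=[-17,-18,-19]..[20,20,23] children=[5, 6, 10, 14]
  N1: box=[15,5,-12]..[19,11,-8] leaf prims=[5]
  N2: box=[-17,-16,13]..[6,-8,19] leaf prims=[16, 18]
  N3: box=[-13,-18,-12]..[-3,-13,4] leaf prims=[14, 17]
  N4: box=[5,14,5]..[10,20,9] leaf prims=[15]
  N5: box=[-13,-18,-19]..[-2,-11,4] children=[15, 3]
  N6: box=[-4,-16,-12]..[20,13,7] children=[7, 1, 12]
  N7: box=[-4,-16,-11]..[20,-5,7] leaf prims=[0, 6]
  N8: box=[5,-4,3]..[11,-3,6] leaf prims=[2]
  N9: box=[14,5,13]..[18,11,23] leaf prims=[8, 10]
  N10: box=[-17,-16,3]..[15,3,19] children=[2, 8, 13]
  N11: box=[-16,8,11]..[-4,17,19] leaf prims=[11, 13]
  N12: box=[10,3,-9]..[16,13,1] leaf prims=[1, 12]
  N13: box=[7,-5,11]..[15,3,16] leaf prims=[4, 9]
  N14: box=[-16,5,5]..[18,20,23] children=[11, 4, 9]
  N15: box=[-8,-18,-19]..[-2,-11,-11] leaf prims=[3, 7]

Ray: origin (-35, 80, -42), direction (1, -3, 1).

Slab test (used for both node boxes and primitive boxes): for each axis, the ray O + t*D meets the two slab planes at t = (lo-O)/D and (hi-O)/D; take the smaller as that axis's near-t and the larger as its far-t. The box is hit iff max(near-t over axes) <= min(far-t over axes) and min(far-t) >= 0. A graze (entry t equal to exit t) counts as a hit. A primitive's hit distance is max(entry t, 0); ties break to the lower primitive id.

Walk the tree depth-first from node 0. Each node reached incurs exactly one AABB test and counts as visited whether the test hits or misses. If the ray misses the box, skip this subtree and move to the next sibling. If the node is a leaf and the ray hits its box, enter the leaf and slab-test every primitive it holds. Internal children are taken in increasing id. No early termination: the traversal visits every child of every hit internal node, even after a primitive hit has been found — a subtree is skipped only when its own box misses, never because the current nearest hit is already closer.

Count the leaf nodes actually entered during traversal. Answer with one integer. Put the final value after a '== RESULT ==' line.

Trace the traversal:
N0 x:[18,55] y:[20,98/3] z:[23,65] -> hit [23,98/3], descend [5, 6, 10, 14]
  N5 x:[22,33] y:[91/3,98/3] z:[23,46] -> hit [91/3,98/3], descend [3, 15]
    N3 x:[22,32] y:[31,98/3] z:[30,46] -> hit [31,32] leaf, test {P14(miss), P17@t=31}
    N15 x:[27,33] y:[91/3,98/3] z:[23,31] -> hit [91/3,31] leaf, test {P3@t=92/3, P7(miss)}
  N6 x:[31,55] y:[67/3,32] z:[30,49] -> hit [31,32], descend [1, 7, 12]
    N1 x:[50,54] y:[23,25] z:[30,34] -> miss, prune
    N7 x:[31,55] y:[85/3,32] z:[31,49] -> hit [31,32] leaf, test {P0(miss), P6(miss)}
    N12 x:[45,51] y:[67/3,77/3] z:[33,43] -> miss, prune
  N10 x:[18,50] y:[77/3,32] z:[45,61] -> miss, prune
  N14 x:[19,53] y:[20,25] z:[47,65] -> miss, prune

10 AABB tests over nodes [0, 5, 3, 15, 6, 1, 7, 12, 10, 14]; 3 leaves entered; closest P3.

== RESULT ==
3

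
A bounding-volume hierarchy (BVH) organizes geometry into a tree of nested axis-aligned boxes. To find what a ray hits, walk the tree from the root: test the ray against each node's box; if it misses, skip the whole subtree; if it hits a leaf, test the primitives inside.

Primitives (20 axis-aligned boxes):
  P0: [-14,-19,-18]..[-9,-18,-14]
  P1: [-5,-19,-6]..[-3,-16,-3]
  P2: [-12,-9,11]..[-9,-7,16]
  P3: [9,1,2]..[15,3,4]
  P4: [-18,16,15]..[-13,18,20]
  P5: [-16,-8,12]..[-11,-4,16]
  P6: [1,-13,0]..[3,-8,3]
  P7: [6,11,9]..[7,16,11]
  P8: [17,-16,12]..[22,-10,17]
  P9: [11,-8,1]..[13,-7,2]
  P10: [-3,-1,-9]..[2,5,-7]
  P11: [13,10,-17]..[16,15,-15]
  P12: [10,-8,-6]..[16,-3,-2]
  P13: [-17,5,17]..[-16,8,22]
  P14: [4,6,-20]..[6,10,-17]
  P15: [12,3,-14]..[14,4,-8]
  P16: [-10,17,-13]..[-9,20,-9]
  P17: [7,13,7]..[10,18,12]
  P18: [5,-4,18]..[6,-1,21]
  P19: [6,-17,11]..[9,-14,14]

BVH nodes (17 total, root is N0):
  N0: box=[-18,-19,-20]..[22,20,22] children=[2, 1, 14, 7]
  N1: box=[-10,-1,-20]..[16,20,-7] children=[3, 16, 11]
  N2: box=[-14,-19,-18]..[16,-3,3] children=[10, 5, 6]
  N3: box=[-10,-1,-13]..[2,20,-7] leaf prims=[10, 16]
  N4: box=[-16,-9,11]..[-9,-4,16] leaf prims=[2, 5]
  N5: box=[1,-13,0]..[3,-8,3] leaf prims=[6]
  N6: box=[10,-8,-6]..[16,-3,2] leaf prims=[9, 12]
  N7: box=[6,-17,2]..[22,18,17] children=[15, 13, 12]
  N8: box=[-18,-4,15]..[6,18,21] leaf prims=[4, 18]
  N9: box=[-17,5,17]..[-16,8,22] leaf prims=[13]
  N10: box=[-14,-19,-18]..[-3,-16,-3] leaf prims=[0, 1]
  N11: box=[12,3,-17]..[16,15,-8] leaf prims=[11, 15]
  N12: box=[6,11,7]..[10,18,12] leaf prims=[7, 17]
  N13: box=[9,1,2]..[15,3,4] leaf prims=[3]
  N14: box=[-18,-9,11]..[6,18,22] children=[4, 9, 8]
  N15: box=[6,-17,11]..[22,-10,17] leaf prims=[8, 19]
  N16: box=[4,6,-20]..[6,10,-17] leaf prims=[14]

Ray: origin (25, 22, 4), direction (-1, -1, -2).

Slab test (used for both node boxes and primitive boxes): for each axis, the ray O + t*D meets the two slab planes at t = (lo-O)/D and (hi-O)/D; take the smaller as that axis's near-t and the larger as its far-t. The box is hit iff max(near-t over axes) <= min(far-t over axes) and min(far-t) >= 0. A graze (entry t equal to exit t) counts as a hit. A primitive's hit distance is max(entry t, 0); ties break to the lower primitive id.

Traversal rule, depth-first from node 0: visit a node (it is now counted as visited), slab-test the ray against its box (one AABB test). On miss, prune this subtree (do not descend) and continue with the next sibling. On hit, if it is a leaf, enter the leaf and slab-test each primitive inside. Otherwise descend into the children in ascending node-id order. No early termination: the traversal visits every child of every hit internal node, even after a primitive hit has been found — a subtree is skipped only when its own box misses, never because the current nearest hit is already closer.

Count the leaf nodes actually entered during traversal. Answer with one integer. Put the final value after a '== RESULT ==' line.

Trace the traversal:
N0 x:[3,43] y:[2,41] z:[-9,12] -> hit [3,12], descend [1, 2, 7, 14]
  N1 x:[9,35] y:[2,23] z:[11/2,12] -> hit [9,12], descend [3, 11, 16]
    N3 x:[23,35] y:[2,23] z:[11/2,17/2] -> miss, prune
    N11 x:[9,13] y:[7,19] z:[6,21/2] -> hit [9,21/2] leaf, test {P11@t=19/2, P15(miss)}
    N16 x:[19,21] y:[12,16] z:[21/2,12] -> miss, prune
  N2 x:[9,39] y:[25,41] z:[1/2,11] -> miss, prune
  N7 x:[3,19] y:[4,39] z:[-13/2,1] -> miss, prune
  N14 x:[19,43] y:[4,31] z:[-9,-7/2] -> miss, prune

Summary -> nodes [0, 1, 3, 11, 16, 2, 7, 14]; box-tests=8; leaf-entries=1; first=P11

== RESULT ==
1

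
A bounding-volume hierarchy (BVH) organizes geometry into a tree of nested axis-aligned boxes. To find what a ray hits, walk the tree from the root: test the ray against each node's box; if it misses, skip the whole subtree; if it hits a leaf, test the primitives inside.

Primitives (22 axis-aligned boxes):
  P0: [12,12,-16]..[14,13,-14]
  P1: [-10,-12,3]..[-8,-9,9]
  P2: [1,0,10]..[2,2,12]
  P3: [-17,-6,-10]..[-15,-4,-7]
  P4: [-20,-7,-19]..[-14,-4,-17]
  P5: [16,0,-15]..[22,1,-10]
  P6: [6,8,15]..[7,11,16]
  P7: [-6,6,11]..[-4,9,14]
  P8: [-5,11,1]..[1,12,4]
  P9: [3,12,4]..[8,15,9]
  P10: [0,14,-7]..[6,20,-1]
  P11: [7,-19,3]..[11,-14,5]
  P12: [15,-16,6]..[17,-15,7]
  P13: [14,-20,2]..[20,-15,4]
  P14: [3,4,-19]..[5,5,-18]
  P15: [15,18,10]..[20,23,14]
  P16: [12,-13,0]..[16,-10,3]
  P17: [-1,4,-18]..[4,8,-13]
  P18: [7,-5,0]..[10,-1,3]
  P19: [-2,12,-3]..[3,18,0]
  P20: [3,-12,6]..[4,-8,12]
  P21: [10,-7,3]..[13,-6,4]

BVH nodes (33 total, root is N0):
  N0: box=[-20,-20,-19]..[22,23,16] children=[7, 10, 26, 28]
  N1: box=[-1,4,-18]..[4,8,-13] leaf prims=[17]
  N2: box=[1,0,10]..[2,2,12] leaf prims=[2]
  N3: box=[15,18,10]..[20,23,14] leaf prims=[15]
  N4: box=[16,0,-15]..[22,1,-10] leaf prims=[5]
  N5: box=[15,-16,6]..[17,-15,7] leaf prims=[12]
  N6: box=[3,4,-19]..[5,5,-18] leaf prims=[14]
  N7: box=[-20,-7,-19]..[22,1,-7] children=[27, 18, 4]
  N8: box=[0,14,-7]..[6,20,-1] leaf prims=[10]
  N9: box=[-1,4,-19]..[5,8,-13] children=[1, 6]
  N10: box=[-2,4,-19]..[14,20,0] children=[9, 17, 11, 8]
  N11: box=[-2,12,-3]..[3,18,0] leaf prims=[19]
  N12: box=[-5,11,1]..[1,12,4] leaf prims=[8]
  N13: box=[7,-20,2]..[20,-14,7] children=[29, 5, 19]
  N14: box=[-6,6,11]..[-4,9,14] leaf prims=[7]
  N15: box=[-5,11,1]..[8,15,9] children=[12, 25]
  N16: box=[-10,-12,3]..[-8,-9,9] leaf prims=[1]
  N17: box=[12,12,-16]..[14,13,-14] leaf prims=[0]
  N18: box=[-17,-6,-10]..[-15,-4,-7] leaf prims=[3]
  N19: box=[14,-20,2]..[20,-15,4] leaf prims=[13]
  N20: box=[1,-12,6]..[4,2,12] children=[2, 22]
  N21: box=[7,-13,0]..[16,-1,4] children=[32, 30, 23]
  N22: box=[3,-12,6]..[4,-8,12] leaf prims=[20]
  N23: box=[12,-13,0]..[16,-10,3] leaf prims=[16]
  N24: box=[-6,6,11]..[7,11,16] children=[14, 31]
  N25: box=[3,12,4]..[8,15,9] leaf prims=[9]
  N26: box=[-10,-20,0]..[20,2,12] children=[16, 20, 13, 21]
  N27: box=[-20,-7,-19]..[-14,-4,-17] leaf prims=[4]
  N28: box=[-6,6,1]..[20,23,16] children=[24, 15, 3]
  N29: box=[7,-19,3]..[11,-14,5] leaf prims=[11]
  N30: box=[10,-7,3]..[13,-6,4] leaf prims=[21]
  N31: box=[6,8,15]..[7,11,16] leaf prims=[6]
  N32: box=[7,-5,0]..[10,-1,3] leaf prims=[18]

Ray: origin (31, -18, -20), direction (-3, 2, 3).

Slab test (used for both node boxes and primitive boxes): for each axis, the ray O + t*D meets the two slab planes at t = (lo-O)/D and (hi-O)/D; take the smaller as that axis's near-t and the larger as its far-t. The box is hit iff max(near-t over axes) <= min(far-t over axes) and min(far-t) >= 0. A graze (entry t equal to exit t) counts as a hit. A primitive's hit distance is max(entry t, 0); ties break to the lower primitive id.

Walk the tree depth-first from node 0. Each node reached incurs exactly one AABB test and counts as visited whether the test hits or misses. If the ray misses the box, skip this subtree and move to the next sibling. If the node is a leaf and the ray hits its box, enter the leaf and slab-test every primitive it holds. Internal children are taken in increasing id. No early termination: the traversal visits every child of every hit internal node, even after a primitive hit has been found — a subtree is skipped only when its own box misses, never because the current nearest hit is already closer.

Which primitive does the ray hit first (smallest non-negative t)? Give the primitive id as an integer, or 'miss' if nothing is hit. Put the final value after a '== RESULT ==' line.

Traverse from the root:
N0 x:[3,17] y:[-1,41/2] z:[1/3,12] -> hit [3,12], descend [7, 10, 26, 28]
  N7 x:[3,17] y:[11/2,19/2] z:[1/3,13/3] -> miss, prune
  N10 x:[17/3,11] y:[11,19] z:[1/3,20/3] -> miss, prune
  N26 x:[11/3,41/3] y:[-1,10] z:[20/3,32/3] -> hit [20/3,10], descend [13, 16, 20, 21]
    N13 x:[11/3,8] y:[-1,2] z:[22/3,9] -> miss, prune
    N16 x:[13,41/3] y:[3,9/2] z:[23/3,29/3] -> miss, prune
    N20 x:[9,10] y:[3,10] z:[26/3,32/3] -> hit [9,10], descend [2, 22]
      N2 x:[29/3,10] y:[9,10] z:[10,32/3] -> hit [10,10] leaf, test {P2@t=10}
      N22 x:[9,28/3] y:[3,5] z:[26/3,32/3] -> miss, prune
    N21 x:[5,8] y:[5/2,17/2] z:[20/3,8] -> hit [20/3,8], descend [23, 30, 32]
      N23 x:[5,19/3] y:[5/2,4] z:[20/3,23/3] -> miss, prune
      N30 x:[6,7] y:[11/2,6] z:[23/3,8] -> miss, prune
      N32 x:[7,8] y:[13/2,17/2] z:[20/3,23/3] -> hit [7,23/3] leaf, test {P18@t=7}
  N28 x:[11/3,37/3] y:[12,41/2] z:[7,12] -> hit [12,12], descend [3, 15, 24]
    N3 x:[11/3,16/3] y:[18,41/2] z:[10,34/3] -> miss, prune
    N15 x:[23/3,12] y:[29/2,33/2] z:[7,29/3] -> miss, prune
    N24 x:[8,37/3] y:[12,29/2] z:[31/3,12] -> hit [12,12], descend [14, 31]
      N14 x:[35/3,37/3] y:[12,27/2] z:[31/3,34/3] -> miss, prune
      N31 x:[8,25/3] y:[13,29/2] z:[35/3,12] -> miss, prune

Summary -> nodes [0, 7, 10, 26, 13, 16, 20, 2, 22, 21, 23, 30, 32, 28, 3, 15, 24, 14, 31]; box-tests=19; leaf-entries=2; first=P18

== RESULT ==
18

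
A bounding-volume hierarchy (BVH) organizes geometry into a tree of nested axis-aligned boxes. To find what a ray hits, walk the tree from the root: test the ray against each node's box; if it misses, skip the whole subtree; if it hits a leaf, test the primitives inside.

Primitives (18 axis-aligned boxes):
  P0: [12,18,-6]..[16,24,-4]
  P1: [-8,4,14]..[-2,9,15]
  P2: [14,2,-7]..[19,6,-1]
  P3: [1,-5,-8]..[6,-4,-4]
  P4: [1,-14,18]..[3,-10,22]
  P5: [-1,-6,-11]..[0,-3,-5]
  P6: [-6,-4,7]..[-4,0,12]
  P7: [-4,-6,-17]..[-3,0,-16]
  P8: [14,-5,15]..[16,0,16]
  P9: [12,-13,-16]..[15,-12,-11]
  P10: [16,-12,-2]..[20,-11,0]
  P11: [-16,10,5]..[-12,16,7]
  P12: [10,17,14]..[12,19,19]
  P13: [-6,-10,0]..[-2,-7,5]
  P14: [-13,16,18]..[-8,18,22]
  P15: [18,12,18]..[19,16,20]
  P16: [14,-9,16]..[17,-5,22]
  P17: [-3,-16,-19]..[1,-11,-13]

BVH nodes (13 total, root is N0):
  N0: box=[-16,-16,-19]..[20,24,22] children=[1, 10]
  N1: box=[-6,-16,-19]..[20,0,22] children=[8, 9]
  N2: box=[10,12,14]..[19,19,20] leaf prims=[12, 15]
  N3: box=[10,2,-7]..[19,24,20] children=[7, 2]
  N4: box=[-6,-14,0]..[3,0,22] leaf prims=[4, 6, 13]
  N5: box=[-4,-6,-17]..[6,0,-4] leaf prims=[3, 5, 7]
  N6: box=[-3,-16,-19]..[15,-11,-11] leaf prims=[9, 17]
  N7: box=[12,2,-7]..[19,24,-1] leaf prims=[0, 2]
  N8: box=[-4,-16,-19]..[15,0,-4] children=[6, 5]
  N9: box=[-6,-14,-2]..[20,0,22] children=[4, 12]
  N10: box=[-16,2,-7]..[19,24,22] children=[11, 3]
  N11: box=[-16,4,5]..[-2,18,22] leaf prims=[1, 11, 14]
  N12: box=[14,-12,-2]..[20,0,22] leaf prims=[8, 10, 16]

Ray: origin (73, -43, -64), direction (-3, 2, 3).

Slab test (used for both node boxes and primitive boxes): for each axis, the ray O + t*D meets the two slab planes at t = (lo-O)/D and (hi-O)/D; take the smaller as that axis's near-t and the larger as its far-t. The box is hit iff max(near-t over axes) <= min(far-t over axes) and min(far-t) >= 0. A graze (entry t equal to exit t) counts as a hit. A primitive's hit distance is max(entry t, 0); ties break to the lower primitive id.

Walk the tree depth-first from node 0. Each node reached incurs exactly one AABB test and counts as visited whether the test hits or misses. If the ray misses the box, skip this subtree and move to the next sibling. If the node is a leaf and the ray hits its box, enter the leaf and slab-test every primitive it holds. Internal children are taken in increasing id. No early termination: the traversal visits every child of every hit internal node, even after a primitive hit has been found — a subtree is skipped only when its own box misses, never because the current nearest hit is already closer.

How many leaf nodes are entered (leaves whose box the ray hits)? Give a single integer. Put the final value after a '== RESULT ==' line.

Trace the traversal:
N0 x:[53/3,89/3] y:[27/2,67/2] z:[15,86/3] -> hit [53/3,86/3], descend [1, 10]
  N1 x:[53/3,79/3] y:[27/2,43/2] z:[15,86/3] -> hit [53/3,43/2], descend [8, 9]
    N8 x:[58/3,77/3] y:[27/2,43/2] z:[15,20] -> hit [58/3,20], descend [5, 6]
      N5 x:[67/3,77/3] y:[37/2,43/2] z:[47/3,20] -> miss, prune
      N6 x:[58/3,76/3] y:[27/2,16] z:[15,53/3] -> miss, prune
    N9 x:[53/3,79/3] y:[29/2,43/2] z:[62/3,86/3] -> hit [62/3,43/2], descend [4, 12]
      N4 x:[70/3,79/3] y:[29/2,43/2] z:[64/3,86/3] -> miss, prune
      N12 x:[53/3,59/3] y:[31/2,43/2] z:[62/3,86/3] -> miss, prune
  N10 x:[18,89/3] y:[45/2,67/2] z:[19,86/3] -> hit [45/2,86/3], descend [3, 11]
    N3 x:[18,21] y:[45/2,67/2] z:[19,28] -> miss, prune
    N11 x:[25,89/3] y:[47/2,61/2] z:[23,86/3] -> hit [25,86/3] leaf, test {P1@t=26, P11(miss), P14(miss)}

11 AABB tests over nodes [0, 1, 8, 5, 6, 9, 4, 12, 10, 3, 11]; 1 leaf entered; closest P1.

== RESULT ==
1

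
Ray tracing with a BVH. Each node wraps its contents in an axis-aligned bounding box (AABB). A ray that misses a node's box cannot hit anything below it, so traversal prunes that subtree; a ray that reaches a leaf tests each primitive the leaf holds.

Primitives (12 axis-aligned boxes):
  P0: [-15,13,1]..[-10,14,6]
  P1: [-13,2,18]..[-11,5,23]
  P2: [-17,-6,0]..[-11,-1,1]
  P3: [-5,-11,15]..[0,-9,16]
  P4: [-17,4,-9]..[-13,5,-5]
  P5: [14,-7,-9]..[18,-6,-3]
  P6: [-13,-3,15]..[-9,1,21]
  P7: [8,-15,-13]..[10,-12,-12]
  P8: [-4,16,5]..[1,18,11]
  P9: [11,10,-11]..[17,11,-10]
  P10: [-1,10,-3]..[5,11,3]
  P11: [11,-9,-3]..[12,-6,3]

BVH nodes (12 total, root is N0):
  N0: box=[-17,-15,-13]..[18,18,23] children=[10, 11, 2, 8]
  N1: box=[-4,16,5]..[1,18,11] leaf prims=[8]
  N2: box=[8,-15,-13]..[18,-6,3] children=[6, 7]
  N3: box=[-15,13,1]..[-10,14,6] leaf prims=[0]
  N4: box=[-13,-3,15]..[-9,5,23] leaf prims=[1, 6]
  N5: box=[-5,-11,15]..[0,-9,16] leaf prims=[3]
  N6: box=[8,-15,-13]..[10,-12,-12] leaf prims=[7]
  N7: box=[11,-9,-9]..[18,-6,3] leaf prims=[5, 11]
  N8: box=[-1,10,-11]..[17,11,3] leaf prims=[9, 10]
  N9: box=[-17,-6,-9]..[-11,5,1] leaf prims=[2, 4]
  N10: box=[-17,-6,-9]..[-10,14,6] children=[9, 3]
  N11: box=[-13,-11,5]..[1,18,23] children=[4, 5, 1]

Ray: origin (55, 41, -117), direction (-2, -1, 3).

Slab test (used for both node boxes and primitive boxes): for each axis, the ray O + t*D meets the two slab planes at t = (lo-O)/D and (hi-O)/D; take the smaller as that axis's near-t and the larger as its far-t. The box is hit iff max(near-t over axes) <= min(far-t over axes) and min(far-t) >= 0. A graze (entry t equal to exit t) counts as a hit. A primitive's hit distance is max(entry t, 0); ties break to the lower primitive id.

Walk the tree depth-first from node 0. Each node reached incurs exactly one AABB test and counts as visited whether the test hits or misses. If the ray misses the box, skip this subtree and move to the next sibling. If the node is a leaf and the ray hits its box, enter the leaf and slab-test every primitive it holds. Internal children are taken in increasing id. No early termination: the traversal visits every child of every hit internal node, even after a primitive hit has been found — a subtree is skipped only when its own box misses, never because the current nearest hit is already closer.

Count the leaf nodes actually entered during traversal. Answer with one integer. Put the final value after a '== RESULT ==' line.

Trace the traversal:
N0 x:[37/2,36] y:[23,56] z:[104/3,140/3] -> hit [104/3,36], descend [2, 8, 10, 11]
  N2 x:[37/2,47/2] y:[47,56] z:[104/3,40] -> miss, prune
  N8 x:[19,28] y:[30,31] z:[106/3,40] -> miss, prune
  N10 x:[65/2,36] y:[27,47] z:[36,41] -> hit [36,36], descend [3, 9]
    N3 x:[65/2,35] y:[27,28] z:[118/3,41] -> miss, prune
    N9 x:[33,36] y:[36,47] z:[36,118/3] -> hit [36,36] leaf, test {P2(miss), P4@t=36}
  N11 x:[27,34] y:[23,52] z:[122/3,140/3] -> miss, prune

7 AABB tests over nodes [0, 2, 8, 10, 3, 9, 11]; 1 leaf entered; closest P4.

== RESULT ==
1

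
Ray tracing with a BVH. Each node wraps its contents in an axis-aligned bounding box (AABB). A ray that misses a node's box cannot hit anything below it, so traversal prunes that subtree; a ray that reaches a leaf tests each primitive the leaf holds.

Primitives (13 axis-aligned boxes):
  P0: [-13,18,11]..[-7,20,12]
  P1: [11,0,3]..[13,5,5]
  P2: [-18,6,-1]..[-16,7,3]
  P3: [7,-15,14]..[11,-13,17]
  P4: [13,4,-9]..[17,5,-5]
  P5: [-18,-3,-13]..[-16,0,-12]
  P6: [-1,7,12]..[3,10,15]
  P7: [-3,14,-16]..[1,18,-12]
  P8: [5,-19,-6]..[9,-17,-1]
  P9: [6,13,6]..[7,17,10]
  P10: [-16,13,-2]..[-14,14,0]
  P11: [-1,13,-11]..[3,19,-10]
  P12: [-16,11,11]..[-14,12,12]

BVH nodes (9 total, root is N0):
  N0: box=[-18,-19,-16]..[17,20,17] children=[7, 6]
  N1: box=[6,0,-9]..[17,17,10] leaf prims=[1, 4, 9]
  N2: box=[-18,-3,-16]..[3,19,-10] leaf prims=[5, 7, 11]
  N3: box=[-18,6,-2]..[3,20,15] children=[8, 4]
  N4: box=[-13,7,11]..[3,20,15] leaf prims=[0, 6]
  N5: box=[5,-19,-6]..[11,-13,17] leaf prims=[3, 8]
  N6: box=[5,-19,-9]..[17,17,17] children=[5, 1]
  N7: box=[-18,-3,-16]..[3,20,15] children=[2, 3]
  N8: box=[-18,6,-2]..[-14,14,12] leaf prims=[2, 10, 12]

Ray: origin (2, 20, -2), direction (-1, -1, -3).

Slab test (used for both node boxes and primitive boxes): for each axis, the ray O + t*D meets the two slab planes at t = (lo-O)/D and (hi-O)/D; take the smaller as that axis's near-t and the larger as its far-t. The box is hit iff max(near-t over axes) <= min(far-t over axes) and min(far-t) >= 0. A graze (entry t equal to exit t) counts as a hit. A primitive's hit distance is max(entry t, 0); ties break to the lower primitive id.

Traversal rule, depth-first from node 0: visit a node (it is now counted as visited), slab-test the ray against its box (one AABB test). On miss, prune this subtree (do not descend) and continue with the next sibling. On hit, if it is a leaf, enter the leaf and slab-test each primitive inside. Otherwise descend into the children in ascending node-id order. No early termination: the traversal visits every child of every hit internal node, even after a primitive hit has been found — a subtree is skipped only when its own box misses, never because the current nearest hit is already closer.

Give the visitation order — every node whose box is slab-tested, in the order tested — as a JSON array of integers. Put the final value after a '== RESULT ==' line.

Walk:
N0 x:[-15,20] y:[0,39] z:[-19/3,14/3] -> hit [0,14/3], descend [6, 7]
  N6 x:[-15,-3] y:[3,39] z:[-19/3,7/3] -> miss, prune
  N7 x:[-1,20] y:[0,23] z:[-17/3,14/3] -> hit [0,14/3], descend [2, 3]
    N2 x:[-1,20] y:[1,23] z:[8/3,14/3] -> hit [8/3,14/3] leaf, test {P5(miss), P7@t=10/3, P11@t=8/3}
    N3 x:[-1,20] y:[0,14] z:[-17/3,0] -> hit [0,0], descend [4, 8]
      N4 x:[-1,15] y:[0,13] z:[-17/3,-13/3] -> miss, prune
      N8 x:[16,20] y:[6,14] z:[-14/3,0] -> miss, prune

order=[0, 6, 7, 2, 3, 4, 8]  |boxes|=7  |leaves|=1  hit=P11

== RESULT ==
[0, 6, 7, 2, 3, 4, 8]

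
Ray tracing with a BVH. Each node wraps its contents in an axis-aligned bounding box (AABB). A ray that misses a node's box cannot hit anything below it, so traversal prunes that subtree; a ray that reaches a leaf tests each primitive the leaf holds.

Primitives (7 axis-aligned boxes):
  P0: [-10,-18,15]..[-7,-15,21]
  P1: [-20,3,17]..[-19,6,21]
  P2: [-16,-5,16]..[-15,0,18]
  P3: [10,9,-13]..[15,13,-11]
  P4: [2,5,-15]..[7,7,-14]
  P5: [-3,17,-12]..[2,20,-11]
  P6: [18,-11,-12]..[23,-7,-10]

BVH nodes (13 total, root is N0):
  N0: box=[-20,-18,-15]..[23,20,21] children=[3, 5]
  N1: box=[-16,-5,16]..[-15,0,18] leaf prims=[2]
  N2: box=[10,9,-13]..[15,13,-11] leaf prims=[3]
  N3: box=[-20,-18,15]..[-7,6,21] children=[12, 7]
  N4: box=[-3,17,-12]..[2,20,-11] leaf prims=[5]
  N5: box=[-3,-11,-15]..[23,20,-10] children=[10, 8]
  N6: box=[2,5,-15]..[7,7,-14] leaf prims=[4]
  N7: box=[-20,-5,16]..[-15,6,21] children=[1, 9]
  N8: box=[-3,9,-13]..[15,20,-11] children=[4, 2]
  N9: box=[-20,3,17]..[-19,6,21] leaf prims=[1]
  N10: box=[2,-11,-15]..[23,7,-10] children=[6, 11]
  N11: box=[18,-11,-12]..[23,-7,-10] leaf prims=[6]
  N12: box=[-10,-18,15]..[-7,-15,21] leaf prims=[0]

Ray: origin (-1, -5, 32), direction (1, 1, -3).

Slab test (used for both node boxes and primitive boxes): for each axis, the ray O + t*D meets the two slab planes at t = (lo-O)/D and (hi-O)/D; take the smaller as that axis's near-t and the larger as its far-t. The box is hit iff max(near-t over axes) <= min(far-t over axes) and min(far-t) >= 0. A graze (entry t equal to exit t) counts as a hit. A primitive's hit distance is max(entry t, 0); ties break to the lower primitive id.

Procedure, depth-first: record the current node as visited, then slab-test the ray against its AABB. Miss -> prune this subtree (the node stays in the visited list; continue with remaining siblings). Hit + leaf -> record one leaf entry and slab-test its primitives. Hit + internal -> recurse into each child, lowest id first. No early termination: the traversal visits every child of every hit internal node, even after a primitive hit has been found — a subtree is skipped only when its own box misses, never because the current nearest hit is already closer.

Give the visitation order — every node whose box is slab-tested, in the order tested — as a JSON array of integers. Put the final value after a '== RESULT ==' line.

Trace the traversal:
N0 x:[-19,24] y:[-13,25] z:[11/3,47/3] -> hit [11/3,47/3], descend [3, 5]
  N3 x:[-19,-6] y:[-13,11] z:[11/3,17/3] -> miss, prune
  N5 x:[-2,24] y:[-6,25] z:[14,47/3] -> hit [14,47/3], descend [8, 10]
    N8 x:[-2,16] y:[14,25] z:[43/3,15] -> hit [43/3,15], descend [2, 4]
      N2 x:[11,16] y:[14,18] z:[43/3,15] -> hit [43/3,15] leaf, test {P3@t=43/3}
      N4 x:[-2,3] y:[22,25] z:[43/3,44/3] -> miss, prune
    N10 x:[3,24] y:[-6,12] z:[14,47/3] -> miss, prune

order=[0, 3, 5, 8, 2, 4, 10]  |boxes|=7  |leaves|=1  hit=P3

== RESULT ==
[0, 3, 5, 8, 2, 4, 10]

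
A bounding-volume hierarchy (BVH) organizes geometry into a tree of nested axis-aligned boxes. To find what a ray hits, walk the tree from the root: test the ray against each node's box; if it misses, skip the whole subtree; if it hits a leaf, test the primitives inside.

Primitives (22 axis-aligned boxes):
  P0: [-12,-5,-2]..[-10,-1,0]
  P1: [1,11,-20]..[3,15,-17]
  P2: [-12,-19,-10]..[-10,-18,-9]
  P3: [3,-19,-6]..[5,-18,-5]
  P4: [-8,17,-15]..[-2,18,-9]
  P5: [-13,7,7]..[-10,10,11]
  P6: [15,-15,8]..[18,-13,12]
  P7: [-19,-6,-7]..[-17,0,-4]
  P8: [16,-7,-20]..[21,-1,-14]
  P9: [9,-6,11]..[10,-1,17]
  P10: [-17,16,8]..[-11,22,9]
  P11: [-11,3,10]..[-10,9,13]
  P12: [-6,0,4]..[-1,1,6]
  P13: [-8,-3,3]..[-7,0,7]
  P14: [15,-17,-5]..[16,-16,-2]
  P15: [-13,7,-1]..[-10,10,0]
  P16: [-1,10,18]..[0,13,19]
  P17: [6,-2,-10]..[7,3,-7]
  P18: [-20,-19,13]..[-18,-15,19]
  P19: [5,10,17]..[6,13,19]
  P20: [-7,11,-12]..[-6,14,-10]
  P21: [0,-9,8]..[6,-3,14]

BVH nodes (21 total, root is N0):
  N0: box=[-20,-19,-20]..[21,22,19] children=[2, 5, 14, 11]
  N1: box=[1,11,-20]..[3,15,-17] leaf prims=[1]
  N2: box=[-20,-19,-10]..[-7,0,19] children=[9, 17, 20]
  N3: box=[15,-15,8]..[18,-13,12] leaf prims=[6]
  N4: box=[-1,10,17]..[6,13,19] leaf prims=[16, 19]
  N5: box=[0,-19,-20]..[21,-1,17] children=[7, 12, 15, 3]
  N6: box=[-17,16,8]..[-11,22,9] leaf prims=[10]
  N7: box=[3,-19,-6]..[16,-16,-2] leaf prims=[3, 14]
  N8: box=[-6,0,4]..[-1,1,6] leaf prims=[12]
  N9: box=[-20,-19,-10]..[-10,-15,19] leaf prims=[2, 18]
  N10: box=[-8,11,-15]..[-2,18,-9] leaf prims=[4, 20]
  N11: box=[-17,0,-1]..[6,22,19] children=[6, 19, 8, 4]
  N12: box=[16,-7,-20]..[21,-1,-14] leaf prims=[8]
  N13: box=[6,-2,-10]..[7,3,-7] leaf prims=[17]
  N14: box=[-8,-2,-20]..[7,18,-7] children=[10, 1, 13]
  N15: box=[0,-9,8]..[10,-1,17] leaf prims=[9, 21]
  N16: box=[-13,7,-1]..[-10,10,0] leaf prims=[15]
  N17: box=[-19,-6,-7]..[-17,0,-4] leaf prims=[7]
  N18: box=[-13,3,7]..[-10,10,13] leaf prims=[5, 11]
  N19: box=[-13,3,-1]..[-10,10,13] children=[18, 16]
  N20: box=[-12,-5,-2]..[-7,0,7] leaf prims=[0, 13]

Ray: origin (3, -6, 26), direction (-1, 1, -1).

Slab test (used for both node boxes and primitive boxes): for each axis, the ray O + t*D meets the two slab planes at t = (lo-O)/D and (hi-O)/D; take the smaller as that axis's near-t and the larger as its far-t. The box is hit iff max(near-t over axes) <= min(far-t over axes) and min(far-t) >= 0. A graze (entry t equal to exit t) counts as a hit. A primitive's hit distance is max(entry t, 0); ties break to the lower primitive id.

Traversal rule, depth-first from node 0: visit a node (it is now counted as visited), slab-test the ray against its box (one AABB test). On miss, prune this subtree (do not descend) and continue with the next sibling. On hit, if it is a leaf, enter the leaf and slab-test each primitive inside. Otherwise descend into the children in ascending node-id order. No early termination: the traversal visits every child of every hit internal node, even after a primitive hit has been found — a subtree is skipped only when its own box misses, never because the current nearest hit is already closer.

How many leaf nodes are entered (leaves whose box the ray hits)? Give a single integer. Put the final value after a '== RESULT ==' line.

Traverse from the root:
N0 x:[-18,23] y:[-13,28] z:[7,46] -> hit [7,23], descend [2, 5, 11, 14]
  N2 x:[10,23] y:[-13,6] z:[7,36] -> miss, prune
  N5 x:[-18,3] y:[-13,5] z:[9,46] -> miss, prune
  N11 x:[-3,20] y:[6,28] z:[7,27] -> hit [7,20], descend [4, 6, 8, 19]
    N4 x:[-3,4] y:[16,19] z:[7,9] -> miss, prune
    N6 x:[14,20] y:[22,28] z:[17,18] -> miss, prune
    N8 x:[4,9] y:[6,7] z:[20,22] -> miss, prune
    N19 x:[13,16] y:[9,16] z:[13,27] -> hit [13,16], descend [16, 18]
      N16 x:[13,16] y:[13,16] z:[26,27] -> miss, prune
      N18 x:[13,16] y:[9,16] z:[13,19] -> hit [13,16] leaf, test {P5@t=15, P11@t=13}
  N14 x:[-4,11] y:[4,24] z:[33,46] -> miss, prune

Summary -> nodes [0, 2, 5, 11, 4, 6, 8, 19, 16, 18, 14]; box-tests=11; leaf-entries=1; first=P11

== RESULT ==
1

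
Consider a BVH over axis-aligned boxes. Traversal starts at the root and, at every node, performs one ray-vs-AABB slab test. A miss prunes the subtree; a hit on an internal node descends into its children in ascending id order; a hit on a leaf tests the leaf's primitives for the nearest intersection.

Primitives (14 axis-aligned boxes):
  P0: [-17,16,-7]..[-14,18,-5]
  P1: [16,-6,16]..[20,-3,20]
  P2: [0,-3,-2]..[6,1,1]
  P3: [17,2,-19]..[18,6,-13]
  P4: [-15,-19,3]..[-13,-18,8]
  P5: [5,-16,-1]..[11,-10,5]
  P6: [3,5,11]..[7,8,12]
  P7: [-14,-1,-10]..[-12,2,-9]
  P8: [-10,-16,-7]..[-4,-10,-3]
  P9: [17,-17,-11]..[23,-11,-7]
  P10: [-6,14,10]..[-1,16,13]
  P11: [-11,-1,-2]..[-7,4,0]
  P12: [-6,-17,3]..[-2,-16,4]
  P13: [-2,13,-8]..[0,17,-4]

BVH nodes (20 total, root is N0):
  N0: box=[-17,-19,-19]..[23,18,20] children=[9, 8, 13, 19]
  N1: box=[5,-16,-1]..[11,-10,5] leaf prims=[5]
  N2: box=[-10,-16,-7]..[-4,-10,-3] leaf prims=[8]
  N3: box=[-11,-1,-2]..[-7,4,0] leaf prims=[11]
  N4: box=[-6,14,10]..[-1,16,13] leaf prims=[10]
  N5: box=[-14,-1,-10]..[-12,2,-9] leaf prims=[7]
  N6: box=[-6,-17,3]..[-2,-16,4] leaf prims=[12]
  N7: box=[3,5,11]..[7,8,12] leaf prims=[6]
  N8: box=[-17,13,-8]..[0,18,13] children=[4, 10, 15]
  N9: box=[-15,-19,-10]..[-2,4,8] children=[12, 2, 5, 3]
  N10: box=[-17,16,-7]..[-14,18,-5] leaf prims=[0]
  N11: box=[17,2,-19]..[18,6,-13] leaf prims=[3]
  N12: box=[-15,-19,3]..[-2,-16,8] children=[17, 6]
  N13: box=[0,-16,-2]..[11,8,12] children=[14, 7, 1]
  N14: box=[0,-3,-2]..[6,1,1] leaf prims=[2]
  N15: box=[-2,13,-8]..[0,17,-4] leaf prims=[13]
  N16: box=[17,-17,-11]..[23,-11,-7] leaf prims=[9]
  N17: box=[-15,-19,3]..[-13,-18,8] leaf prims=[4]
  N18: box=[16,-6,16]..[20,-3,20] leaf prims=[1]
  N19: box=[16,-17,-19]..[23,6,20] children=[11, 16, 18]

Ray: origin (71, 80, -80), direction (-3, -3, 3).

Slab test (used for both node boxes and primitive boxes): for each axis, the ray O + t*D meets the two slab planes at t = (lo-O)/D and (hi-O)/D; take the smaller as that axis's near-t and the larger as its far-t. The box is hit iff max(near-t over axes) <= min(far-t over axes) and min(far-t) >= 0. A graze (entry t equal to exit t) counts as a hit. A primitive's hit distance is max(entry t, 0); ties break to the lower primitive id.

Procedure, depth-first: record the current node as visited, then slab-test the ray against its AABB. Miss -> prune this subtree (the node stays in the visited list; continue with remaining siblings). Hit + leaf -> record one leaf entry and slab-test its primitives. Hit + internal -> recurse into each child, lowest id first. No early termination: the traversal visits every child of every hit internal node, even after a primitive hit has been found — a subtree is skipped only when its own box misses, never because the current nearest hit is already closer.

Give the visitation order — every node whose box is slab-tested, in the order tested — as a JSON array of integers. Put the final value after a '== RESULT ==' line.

Trace the traversal:
N0 x:[16,88/3] y:[62/3,33] z:[61/3,100/3] -> hit [62/3,88/3], descend [8, 9, 13, 19]
  N8 x:[71/3,88/3] y:[62/3,67/3] z:[24,31] -> miss, prune
  N9 x:[73/3,86/3] y:[76/3,33] z:[70/3,88/3] -> hit [76/3,86/3], descend [2, 3, 5, 12]
    N2 x:[25,27] y:[30,32] z:[73/3,77/3] -> miss, prune
    N3 x:[26,82/3] y:[76/3,27] z:[26,80/3] -> hit [26,80/3] leaf, test {P11@t=26}
    N5 x:[83/3,85/3] y:[26,27] z:[70/3,71/3] -> miss, prune
    N12 x:[73/3,86/3] y:[32,33] z:[83/3,88/3] -> miss, prune
  N13 x:[20,71/3] y:[24,32] z:[26,92/3] -> miss, prune
  N19 x:[16,55/3] y:[74/3,97/3] z:[61/3,100/3] -> miss, prune

Summary -> nodes [0, 8, 9, 2, 3, 5, 12, 13, 19]; box-tests=9; leaf-entries=1; first=P11

== RESULT ==
[0, 8, 9, 2, 3, 5, 12, 13, 19]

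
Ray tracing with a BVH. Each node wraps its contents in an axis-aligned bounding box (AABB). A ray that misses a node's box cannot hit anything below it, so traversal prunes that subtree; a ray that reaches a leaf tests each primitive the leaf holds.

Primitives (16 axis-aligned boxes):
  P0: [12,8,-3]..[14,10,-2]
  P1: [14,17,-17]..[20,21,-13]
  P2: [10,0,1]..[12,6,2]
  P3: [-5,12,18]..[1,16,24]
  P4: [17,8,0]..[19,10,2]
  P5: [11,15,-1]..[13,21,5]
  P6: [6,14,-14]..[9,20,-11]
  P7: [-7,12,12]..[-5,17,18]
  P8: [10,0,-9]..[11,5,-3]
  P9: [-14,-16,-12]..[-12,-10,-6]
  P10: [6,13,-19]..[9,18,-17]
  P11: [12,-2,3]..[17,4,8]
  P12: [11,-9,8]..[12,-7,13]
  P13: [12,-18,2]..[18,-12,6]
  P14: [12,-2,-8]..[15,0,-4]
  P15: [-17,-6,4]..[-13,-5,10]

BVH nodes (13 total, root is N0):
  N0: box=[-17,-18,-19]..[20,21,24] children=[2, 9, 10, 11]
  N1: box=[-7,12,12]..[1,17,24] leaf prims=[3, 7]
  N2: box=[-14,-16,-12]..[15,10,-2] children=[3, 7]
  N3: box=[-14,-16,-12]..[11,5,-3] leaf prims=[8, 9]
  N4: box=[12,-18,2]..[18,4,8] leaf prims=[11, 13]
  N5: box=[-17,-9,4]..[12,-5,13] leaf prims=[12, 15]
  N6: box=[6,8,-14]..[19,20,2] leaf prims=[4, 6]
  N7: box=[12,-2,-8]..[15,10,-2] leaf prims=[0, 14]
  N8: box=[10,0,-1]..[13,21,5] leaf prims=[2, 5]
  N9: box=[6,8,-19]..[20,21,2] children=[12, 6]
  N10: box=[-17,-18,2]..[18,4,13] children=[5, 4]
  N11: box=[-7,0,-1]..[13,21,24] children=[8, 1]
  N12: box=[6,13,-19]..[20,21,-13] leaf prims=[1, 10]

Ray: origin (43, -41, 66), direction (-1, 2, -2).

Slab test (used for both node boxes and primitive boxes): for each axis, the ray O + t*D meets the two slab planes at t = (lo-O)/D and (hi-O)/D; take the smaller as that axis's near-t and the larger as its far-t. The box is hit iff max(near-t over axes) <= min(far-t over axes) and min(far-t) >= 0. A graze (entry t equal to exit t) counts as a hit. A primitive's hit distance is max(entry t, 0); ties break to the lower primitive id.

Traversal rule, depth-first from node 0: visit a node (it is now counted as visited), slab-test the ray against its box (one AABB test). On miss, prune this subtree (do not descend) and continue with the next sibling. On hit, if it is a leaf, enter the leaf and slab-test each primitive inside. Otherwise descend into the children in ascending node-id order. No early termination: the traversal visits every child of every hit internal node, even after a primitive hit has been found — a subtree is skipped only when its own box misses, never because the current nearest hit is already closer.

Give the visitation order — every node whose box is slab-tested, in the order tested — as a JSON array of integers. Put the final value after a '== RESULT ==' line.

Traverse from the root:
N0 x:[23,60] y:[23/2,31] z:[21,85/2] -> hit [23,31], descend [2, 9, 10, 11]
  N2 x:[28,57] y:[25/2,51/2] z:[34,39] -> miss, prune
  N9 x:[23,37] y:[49/2,31] z:[32,85/2] -> miss, prune
  N10 x:[25,60] y:[23/2,45/2] z:[53/2,32] -> miss, prune
  N11 x:[30,50] y:[41/2,31] z:[21,67/2] -> hit [30,31], descend [1, 8]
    N1 x:[42,50] y:[53/2,29] z:[21,27] -> miss, prune
    N8 x:[30,33] y:[41/2,31] z:[61/2,67/2] -> hit [61/2,31] leaf, test {P2(miss), P5@t=61/2}

7 AABB tests over nodes [0, 2, 9, 10, 11, 1, 8]; 1 leaf entered; closest P5.

== RESULT ==
[0, 2, 9, 10, 11, 1, 8]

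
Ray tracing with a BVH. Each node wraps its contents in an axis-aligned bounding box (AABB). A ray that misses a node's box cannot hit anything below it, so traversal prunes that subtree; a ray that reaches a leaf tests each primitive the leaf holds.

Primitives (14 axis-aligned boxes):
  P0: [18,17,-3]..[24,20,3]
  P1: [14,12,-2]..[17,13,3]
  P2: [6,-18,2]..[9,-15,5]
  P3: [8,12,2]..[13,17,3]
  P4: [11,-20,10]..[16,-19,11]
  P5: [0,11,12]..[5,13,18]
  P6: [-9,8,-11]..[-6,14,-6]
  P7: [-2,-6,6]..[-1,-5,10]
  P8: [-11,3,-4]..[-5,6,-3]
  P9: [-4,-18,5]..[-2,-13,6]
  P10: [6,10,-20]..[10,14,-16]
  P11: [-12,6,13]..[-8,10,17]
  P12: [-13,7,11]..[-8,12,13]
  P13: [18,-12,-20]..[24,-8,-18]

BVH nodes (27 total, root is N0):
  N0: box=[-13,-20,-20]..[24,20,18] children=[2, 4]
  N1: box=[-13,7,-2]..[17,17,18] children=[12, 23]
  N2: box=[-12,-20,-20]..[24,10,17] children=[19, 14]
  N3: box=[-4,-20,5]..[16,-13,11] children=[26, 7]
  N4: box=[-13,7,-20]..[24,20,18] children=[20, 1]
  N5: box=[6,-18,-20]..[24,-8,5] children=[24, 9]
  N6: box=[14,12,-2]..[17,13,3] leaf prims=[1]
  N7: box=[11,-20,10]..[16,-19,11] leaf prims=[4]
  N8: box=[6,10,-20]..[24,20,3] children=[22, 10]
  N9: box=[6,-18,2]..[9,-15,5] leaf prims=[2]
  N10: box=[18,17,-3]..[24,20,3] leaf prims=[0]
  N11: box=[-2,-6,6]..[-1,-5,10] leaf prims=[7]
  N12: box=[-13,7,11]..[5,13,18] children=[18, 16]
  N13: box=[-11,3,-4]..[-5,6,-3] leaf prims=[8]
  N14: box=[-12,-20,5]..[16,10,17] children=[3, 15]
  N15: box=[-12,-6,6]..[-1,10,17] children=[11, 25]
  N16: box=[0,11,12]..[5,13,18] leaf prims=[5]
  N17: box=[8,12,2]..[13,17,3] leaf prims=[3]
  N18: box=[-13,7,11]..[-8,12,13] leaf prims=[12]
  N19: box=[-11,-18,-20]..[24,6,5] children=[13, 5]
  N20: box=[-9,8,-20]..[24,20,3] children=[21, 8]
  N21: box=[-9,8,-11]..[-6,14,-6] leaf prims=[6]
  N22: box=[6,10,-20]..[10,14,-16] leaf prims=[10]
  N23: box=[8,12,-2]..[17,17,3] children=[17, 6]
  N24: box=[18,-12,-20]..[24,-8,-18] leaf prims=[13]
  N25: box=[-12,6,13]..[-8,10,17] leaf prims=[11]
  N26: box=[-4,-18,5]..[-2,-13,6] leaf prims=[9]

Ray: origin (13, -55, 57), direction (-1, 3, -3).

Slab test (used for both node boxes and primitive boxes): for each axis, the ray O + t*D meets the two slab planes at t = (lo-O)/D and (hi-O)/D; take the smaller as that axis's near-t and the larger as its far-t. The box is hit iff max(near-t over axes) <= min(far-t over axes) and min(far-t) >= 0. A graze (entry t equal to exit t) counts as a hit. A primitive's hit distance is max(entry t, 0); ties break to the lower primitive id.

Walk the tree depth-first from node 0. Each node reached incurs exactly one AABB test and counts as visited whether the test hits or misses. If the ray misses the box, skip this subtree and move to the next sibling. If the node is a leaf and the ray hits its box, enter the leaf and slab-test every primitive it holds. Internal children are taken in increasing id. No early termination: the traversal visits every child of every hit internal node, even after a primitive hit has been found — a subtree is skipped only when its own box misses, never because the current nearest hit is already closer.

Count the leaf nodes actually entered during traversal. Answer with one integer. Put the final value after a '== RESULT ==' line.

Walk:
N0 x:[-11,26] y:[35/3,25] z:[13,77/3] -> hit [13,25], descend [2, 4]
  N2 x:[-11,25] y:[35/3,65/3] z:[40/3,77/3] -> hit [40/3,65/3], descend [14, 19]
    N14 x:[-3,25] y:[35/3,65/3] z:[40/3,52/3] -> hit [40/3,52/3], descend [3, 15]
      N3 x:[-3,17] y:[35/3,14] z:[46/3,52/3] -> miss, prune
      N15 x:[14,25] y:[49/3,65/3] z:[40/3,17] -> hit [49/3,17], descend [11, 25]
        N11 x:[14,15] y:[49/3,50/3] z:[47/3,17] -> miss, prune
        N25 x:[21,25] y:[61/3,65/3] z:[40/3,44/3] -> miss, prune
    N19 x:[-11,24] y:[37/3,61/3] z:[52/3,77/3] -> hit [52/3,61/3], descend [5, 13]
      N5 x:[-11,7] y:[37/3,47/3] z:[52/3,77/3] -> miss, prune
      N13 x:[18,24] y:[58/3,61/3] z:[20,61/3] -> hit [20,61/3] leaf, test {P8@t=20}
  N4 x:[-11,26] y:[62/3,25] z:[13,77/3] -> hit [62/3,25], descend [1, 20]
    N1 x:[-4,26] y:[62/3,24] z:[13,59/3] -> miss, prune
    N20 x:[-11,22] y:[21,25] z:[18,77/3] -> hit [21,22], descend [8, 21]
      N8 x:[-11,7] y:[65/3,25] z:[18,77/3] -> miss, prune
      N21 x:[19,22] y:[21,23] z:[21,68/3] -> hit [21,22] leaf, test {P6@t=21}

Summary -> nodes [0, 2, 14, 3, 15, 11, 25, 19, 5, 13, 4, 1, 20, 8, 21]; box-tests=15; leaf-entries=2; first=P8

== RESULT ==
2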